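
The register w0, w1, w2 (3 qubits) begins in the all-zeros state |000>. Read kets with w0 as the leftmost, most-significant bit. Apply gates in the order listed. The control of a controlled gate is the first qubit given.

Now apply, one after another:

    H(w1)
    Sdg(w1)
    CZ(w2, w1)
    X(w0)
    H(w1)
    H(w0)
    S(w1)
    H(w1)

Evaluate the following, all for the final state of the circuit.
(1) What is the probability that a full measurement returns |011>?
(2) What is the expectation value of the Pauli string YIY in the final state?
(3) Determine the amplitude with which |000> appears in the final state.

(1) The probability of measuring |011> is 0.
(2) The observable YIY averages to 0.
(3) The amplitude on |000> is 0.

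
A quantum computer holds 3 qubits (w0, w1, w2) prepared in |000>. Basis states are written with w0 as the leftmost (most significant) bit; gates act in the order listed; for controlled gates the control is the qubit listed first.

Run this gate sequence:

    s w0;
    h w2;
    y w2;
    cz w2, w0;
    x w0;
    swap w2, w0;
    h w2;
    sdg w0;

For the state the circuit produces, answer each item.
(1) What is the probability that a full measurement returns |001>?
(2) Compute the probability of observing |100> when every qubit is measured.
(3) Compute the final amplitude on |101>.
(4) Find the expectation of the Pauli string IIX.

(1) A full measurement returns |001> with probability 1/4.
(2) A full measurement returns |100> with probability 1/4.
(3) The amplitude on |101> is -1/2.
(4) In the final state, IIX has expectation -1.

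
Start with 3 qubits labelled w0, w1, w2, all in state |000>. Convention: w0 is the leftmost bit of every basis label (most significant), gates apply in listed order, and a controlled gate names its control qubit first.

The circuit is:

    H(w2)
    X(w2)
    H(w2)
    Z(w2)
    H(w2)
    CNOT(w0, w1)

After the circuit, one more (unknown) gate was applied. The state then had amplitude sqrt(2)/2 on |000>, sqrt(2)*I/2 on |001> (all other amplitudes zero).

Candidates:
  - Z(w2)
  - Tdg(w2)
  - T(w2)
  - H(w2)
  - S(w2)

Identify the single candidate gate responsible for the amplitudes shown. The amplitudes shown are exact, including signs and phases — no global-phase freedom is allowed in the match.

It was S(w2) that produced the state shown.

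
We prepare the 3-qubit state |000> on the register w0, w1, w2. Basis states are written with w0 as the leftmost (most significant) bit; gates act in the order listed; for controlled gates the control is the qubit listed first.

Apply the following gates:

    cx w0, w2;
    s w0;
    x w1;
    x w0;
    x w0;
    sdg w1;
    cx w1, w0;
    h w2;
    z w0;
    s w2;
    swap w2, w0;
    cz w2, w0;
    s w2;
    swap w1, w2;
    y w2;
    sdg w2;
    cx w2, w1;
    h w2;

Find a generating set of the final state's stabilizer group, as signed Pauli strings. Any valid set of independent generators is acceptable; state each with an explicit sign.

One valid set of independent stabilizer generators is -YII, +IIX, -IZI (any independent generating set of the same group is equally correct).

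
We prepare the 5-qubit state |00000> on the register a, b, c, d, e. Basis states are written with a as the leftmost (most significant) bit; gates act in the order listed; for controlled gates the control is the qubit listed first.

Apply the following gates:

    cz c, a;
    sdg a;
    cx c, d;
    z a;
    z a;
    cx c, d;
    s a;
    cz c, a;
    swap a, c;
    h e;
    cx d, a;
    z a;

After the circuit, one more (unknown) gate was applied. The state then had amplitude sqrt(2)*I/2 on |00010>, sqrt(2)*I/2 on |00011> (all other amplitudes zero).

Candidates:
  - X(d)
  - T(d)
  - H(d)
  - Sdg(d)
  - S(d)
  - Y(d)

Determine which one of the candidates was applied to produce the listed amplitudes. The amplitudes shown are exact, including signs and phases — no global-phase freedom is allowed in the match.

It was Y(d) that produced the state shown. Key observation: gates 1-8 undo each other exactly, leaving only the rest of the circuit to track.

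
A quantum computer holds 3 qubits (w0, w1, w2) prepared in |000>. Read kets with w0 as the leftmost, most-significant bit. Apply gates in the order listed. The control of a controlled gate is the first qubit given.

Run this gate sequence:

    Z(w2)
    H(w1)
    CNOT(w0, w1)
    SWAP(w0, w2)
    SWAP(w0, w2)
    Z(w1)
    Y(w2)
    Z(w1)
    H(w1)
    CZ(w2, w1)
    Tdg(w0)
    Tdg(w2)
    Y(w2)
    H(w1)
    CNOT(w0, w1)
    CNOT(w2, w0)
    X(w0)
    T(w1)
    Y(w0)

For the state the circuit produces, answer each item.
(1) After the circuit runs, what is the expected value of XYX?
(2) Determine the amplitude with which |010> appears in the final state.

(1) The observable XYX averages to 0.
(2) The final state's coefficient on |010> equals -sqrt(2)*I/2.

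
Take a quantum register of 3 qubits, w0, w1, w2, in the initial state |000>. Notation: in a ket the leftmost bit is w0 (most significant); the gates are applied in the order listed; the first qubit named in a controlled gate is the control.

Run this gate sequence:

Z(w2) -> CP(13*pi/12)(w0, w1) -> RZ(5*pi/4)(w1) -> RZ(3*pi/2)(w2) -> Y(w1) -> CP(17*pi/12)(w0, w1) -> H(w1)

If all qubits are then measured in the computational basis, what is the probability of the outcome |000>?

Outcome |000> occurs with probability 1/2.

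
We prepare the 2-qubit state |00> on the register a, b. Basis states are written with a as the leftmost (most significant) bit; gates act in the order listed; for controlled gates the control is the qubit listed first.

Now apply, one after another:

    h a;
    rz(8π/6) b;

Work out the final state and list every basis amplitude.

After the circuit, the state carries amplitude -sqrt(2)*exp(I*pi/3)/2 on |00>, 0 on |01>, -sqrt(2)*exp(I*pi/3)/2 on |10>, 0 on |11>.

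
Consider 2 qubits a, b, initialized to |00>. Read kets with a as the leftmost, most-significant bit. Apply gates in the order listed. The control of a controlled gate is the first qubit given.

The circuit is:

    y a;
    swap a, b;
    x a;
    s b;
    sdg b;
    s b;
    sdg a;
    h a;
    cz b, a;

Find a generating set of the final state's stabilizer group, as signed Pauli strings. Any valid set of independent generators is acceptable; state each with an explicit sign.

The stabilizer group can be generated by +XI, -IZ, among other valid generating sets. Key observation: steps 4-5 multiply out to the identity, so the circuit reduces to the remaining gates.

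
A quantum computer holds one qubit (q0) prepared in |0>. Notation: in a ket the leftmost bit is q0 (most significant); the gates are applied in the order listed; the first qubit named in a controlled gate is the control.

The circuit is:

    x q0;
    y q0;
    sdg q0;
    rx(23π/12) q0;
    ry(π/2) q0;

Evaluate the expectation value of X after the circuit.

The expectation value of X is sqrt(2)/4 + sqrt(6)/4.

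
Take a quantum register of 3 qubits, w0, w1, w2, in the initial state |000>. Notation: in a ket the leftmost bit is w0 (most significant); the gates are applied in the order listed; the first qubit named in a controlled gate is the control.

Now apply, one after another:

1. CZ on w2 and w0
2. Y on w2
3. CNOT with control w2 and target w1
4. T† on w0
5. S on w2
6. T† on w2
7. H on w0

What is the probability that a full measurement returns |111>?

The probability of measuring |111> is 1/2.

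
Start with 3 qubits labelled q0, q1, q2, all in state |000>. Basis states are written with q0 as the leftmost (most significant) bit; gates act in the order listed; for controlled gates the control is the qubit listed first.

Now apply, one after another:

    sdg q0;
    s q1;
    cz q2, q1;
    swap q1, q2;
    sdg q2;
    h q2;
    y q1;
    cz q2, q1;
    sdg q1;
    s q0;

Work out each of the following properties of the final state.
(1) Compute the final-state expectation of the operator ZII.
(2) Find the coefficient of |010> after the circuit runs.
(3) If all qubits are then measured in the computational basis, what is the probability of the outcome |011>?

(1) The expectation value of ZII is 1.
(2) The final state's coefficient on |010> equals sqrt(2)/2.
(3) A full measurement returns |011> with probability 1/2.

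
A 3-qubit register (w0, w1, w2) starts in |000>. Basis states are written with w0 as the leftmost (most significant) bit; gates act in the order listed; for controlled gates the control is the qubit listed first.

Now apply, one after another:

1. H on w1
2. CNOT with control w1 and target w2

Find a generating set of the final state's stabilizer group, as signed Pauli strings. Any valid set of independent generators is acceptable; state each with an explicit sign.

One valid set of independent stabilizer generators is +IXX, +ZII, +IZZ (any independent generating set of the same group is equally correct).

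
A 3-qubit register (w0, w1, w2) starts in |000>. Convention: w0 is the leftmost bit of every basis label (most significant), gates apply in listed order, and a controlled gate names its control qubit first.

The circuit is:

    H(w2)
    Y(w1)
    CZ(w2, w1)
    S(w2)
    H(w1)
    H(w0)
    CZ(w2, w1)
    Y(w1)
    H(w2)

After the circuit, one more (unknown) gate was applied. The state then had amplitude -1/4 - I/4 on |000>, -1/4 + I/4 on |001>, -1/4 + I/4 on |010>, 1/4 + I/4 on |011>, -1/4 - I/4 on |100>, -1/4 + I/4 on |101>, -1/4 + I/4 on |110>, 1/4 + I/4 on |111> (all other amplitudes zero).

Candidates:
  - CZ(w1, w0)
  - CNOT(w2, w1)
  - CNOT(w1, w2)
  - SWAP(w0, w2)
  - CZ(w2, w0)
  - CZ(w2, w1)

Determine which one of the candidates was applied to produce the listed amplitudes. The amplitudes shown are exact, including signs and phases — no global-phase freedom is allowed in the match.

The unique candidate consistent with the amplitudes is CZ(w2, w1).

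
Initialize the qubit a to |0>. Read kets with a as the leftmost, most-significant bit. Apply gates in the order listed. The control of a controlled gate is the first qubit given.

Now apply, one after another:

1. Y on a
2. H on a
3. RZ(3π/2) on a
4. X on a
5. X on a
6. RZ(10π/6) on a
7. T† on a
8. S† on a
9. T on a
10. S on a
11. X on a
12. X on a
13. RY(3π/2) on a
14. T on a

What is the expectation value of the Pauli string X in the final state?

The observable X averages to -sqrt(2)/4. Key observation: steps 4-5 multiply out to the identity, so the circuit reduces to the remaining gates.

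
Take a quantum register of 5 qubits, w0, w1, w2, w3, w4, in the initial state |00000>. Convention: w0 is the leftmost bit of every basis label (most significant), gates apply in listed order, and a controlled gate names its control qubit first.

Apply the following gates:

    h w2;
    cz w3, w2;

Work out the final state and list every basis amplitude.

The final amplitudes are sqrt(2)/2 on |00000>, sqrt(2)/2 on |00100>, and 0 on every other basis state.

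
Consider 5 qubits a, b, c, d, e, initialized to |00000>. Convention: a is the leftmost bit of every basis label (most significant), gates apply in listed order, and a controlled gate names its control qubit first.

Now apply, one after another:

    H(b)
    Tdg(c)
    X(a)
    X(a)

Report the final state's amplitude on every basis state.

The final amplitudes are sqrt(2)/2 on |00000>, sqrt(2)/2 on |01000>, and 0 on every other basis state. Key observation: the block from step 3 through step 4 cancels to the identity and can be dropped.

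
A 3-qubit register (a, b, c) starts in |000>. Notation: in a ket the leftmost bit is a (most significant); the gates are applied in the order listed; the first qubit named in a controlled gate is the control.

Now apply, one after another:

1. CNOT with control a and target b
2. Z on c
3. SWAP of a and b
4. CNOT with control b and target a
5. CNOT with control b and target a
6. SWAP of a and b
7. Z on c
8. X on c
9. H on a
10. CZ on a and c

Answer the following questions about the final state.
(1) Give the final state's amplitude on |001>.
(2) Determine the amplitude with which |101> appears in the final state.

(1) The amplitude on |001> is sqrt(2)/2. Key observation: gates 2-7 undo each other exactly, leaving only the rest of the circuit to track.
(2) The amplitude on |101> is -sqrt(2)/2.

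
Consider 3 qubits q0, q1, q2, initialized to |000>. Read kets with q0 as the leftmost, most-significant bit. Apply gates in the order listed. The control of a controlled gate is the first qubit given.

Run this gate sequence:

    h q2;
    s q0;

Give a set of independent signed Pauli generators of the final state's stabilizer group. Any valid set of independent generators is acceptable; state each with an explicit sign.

One valid set of independent stabilizer generators is +IIX, +ZII, +IZI (any independent generating set of the same group is equally correct).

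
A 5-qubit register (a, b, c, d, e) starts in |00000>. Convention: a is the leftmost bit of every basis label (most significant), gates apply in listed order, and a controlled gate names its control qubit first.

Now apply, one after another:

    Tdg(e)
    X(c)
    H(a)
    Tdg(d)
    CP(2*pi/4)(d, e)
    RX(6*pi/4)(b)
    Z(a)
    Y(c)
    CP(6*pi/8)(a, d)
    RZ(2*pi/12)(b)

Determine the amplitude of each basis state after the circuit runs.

The final amplitudes are exp(5*I*pi/12)/2 on |00000>, -exp(I*pi/12)/2 on |01000>, -exp(5*I*pi/12)/2 on |10000>, exp(I*pi/12)/2 on |11000>, and 0 on every other basis state.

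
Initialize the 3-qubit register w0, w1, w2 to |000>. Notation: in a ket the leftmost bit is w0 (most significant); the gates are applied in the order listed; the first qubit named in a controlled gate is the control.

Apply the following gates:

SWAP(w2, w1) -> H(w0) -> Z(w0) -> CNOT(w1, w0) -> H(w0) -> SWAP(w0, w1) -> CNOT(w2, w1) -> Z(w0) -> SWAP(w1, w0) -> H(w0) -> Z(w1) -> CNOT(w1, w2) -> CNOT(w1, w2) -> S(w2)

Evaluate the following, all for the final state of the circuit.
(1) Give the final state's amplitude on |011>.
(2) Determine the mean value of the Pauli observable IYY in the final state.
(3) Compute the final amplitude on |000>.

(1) |011> carries amplitude 0 in the final state. Key observation: gates 12-13 undo each other exactly, leaving only the rest of the circuit to track.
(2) The observable IYY averages to 0.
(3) The amplitude on |000> is sqrt(2)/2.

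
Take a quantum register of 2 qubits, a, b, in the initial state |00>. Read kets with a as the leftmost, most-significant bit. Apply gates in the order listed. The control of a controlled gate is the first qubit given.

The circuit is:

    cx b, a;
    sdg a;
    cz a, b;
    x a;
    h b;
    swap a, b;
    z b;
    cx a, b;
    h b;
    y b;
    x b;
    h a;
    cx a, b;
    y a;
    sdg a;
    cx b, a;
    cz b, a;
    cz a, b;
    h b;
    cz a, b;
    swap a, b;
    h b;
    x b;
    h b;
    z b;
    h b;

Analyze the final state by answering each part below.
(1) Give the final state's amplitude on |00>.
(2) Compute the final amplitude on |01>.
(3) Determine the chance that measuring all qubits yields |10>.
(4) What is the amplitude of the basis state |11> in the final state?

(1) The amplitude on |00> is sqrt(2)*(-1 - I)/4. Key observation: the block from step 22 through step 25 cancels to the identity and can be dropped.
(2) |01> carries amplitude sqrt(2)*(-1 + I)/4 in the final state.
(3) A full measurement returns |10> with probability 1/4.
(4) The amplitude on |11> is sqrt(2)*(-1 - I)/4.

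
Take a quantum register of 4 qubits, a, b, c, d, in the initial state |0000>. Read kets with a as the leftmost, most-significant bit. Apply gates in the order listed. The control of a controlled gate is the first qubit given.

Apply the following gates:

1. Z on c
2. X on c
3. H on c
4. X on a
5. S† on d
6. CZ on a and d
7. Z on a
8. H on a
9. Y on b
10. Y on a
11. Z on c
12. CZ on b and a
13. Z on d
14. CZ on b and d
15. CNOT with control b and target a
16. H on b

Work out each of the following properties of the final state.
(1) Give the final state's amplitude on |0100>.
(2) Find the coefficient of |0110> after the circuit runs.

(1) |0100> carries amplitude sqrt(2)/4 in the final state.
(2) The final state's coefficient on |0110> equals sqrt(2)/4.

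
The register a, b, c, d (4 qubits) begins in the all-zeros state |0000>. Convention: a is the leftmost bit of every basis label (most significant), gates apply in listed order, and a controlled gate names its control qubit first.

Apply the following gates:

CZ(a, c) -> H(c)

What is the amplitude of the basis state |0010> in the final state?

The final state's coefficient on |0010> equals sqrt(2)/2.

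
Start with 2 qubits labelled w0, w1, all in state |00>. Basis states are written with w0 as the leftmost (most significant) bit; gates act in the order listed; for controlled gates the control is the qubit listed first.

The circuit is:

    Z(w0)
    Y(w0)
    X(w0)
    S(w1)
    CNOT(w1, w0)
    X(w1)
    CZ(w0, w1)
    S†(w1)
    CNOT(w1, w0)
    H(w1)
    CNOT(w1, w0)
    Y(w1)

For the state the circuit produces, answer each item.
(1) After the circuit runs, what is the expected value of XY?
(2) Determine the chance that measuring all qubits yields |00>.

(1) The observable XY averages to 0.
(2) A full measurement returns |00> with probability 1/2.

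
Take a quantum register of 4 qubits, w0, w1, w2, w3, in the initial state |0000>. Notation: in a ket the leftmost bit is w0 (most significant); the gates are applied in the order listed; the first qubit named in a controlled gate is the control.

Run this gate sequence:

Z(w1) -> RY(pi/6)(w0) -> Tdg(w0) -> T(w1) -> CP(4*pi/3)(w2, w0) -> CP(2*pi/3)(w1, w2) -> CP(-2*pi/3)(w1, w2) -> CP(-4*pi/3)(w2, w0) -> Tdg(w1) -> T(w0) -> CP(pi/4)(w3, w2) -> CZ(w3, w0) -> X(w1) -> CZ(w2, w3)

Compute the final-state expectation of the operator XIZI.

The observable XIZI averages to 1/2. Key observation: the block from step 3 through step 10 cancels to the identity and can be dropped.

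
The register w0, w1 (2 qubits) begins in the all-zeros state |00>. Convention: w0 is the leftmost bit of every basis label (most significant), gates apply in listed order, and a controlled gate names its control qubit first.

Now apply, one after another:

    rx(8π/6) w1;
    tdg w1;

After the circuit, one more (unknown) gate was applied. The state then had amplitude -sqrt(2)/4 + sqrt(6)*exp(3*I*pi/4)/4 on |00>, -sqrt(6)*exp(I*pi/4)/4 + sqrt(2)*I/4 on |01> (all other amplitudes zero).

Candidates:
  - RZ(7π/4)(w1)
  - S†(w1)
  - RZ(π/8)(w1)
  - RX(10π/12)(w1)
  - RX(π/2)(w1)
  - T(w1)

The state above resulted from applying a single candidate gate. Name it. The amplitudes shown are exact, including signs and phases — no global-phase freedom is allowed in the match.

The applied gate was RX(π/2)(w1).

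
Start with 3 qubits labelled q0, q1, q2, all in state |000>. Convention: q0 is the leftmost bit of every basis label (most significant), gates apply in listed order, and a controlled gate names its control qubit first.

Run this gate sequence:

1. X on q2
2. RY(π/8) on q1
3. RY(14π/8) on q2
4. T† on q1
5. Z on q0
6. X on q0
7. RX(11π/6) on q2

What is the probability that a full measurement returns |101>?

The probability of measuring |101> is (sqrt(6) + 4)*(sqrt(sqrt(2) + 2) + 2)/32.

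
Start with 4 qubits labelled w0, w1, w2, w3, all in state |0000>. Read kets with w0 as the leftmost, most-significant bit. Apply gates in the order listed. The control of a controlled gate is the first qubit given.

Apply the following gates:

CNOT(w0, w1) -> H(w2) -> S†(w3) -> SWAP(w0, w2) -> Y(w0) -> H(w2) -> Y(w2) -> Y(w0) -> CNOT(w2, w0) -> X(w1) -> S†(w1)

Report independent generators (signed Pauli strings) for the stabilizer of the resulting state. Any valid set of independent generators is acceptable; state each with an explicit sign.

The final state is stabilized by the group generated by +XIII, -IIXI, -IZII, +IIIZ; other independent generating sets are equally valid.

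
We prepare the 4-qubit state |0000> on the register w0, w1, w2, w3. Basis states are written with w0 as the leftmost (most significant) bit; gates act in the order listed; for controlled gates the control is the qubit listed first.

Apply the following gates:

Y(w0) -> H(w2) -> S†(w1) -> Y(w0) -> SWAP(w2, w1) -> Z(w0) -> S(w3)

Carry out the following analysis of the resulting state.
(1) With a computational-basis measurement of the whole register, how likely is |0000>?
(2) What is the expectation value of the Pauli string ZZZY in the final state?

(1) The probability of measuring |0000> is 1/2.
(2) The observable ZZZY averages to 0.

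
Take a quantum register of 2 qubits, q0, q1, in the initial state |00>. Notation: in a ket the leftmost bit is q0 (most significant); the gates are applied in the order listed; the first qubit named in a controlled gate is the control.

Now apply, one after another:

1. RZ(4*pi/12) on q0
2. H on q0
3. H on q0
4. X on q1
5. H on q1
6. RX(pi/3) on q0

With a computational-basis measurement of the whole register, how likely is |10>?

The probability of measuring |10> is 1/8. Key observation: steps 2-3 multiply out to the identity, so the circuit reduces to the remaining gates.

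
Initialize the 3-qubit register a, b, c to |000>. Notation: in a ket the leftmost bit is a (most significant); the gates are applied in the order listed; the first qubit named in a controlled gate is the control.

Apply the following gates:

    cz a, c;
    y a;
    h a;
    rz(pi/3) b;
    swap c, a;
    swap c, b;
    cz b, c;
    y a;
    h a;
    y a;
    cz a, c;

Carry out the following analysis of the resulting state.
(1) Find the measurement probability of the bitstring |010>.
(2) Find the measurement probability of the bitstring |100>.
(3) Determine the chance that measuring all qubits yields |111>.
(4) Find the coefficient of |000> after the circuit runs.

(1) Outcome |010> occurs with probability 1/4.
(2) A full measurement returns |100> with probability 1/4.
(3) A full measurement returns |111> with probability 0.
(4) |000> carries amplitude -exp(I*pi/3)/2 in the final state.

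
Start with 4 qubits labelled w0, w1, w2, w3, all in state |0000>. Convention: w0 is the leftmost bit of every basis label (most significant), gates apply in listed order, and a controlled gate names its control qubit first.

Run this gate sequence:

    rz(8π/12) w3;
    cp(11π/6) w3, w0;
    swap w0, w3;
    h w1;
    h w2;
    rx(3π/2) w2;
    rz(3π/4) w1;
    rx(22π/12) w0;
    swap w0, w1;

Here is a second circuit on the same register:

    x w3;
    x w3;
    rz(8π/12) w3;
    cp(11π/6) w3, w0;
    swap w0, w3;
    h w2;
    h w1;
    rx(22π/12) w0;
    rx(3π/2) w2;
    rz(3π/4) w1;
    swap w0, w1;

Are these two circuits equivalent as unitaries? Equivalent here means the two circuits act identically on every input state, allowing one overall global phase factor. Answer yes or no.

Yes — the two circuits implement the same unitary up to a global phase.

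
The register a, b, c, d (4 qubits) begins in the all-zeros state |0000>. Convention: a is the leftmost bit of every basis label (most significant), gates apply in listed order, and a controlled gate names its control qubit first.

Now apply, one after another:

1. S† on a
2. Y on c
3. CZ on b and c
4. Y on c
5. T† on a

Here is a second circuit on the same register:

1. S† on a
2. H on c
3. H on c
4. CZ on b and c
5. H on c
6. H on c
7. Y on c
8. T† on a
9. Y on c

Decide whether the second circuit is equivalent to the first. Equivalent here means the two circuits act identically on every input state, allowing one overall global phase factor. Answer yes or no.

No, they are not equivalent — no single phase factor reconciles the two unitaries.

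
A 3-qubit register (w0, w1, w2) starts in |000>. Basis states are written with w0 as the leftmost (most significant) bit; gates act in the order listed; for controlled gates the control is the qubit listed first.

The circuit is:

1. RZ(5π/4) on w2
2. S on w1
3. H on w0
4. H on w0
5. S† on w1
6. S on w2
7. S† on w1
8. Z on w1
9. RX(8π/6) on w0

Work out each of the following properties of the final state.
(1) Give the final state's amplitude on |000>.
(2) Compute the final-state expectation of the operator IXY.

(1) The final state's coefficient on |000> equals exp(3*I*pi/8)/2. Key observation: gates 2-5 undo each other exactly, leaving only the rest of the circuit to track.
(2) The expectation value of IXY is 0.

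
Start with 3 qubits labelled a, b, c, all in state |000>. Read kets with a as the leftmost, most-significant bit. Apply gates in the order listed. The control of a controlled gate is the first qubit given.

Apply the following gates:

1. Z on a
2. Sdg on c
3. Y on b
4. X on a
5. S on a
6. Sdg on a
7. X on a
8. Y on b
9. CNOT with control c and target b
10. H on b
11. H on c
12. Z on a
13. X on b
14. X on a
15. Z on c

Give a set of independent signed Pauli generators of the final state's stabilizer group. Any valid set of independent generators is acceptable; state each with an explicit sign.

The stabilizer group can be generated by +IXI, -IIX, -ZII, among other valid generating sets.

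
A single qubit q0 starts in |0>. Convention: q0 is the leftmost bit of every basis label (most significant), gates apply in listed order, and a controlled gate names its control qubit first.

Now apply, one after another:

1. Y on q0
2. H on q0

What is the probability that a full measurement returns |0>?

Outcome |0> occurs with probability 1/2.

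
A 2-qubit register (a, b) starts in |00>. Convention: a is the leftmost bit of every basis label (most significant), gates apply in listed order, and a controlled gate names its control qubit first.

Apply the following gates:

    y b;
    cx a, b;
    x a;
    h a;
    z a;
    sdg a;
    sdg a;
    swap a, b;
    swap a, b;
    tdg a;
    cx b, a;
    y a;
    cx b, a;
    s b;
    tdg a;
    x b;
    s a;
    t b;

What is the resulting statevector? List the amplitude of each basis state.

The final amplitudes are sqrt(2)*exp(I*pi/4)/2 on |00>, 0 on |01>, sqrt(2)*exp(3*I*pi/4)/2 on |10>, 0 on |11>.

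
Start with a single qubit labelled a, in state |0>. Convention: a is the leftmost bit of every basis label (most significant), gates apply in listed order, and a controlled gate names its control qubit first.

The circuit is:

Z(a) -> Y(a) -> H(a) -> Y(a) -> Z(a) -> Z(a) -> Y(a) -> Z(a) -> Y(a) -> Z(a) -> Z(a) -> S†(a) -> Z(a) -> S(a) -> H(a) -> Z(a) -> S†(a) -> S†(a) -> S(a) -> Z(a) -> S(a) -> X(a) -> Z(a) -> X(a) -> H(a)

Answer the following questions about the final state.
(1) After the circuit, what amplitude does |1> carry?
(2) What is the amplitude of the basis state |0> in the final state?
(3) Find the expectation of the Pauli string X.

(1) |1> carries amplitude -sqrt(2)/2 in the final state.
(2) |0> carries amplitude -sqrt(2)/2 in the final state.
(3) In the final state, X has expectation 1.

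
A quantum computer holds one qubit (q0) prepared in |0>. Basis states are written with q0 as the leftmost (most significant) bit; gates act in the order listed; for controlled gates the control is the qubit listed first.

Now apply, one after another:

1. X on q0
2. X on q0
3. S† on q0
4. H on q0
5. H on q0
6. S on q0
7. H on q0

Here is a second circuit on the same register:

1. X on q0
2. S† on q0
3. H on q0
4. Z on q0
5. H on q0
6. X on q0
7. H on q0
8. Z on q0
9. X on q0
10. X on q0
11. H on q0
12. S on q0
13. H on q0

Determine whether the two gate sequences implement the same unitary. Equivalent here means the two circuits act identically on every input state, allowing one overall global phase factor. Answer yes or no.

No, they are not equivalent — no single phase factor reconciles the two unitaries.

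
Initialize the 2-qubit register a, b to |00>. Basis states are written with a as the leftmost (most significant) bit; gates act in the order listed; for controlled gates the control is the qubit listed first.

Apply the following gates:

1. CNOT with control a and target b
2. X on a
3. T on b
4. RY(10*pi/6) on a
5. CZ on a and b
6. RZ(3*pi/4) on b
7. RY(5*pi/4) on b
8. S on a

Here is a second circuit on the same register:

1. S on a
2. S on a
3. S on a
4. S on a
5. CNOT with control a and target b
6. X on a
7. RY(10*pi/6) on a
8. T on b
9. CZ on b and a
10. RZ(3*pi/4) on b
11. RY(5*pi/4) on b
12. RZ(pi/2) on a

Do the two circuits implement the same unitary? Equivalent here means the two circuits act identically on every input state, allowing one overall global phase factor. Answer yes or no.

Yes — the two circuits implement the same unitary up to a global phase.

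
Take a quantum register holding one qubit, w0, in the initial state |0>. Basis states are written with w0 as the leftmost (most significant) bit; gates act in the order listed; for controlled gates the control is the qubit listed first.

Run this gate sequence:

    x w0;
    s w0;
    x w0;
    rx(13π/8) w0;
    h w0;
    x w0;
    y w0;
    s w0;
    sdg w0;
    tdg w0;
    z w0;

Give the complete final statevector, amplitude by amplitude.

The resulting statevector has amplitude -sqrt(2)*exp(3*I*pi/16)/2 on |0>, sqrt(2)*exp(9*I*pi/16)/2 on |1>.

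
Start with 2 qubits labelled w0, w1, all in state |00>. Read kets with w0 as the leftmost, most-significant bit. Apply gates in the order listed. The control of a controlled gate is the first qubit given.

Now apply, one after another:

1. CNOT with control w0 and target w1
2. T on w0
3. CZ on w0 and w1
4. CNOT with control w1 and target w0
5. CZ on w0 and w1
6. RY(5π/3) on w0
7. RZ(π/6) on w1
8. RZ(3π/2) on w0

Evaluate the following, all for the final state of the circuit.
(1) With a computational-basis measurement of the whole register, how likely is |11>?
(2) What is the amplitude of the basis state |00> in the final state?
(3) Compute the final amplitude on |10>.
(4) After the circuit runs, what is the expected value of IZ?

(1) A full measurement returns |11> with probability 0.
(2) The final state's coefficient on |00> equals sqrt(3)*exp(I*pi/6)/2.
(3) The amplitude on |10> is exp(2*I*pi/3)/2.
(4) The expectation value of IZ is 1.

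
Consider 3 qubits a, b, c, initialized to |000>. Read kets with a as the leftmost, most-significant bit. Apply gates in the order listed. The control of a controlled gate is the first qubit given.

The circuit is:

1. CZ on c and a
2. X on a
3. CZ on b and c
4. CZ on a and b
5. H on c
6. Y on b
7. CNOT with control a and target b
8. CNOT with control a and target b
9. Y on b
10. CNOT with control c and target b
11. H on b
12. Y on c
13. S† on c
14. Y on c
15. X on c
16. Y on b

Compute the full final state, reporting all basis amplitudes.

After the circuit, the state carries amplitude 0 on |000>, 0 on |001>, 0 on |010>, 0 on |011>, I/2 on |100>, -1/2 on |101>, I/2 on |110>, 1/2 on |111>. Key observation: gates 6-9 undo each other exactly, leaving only the rest of the circuit to track.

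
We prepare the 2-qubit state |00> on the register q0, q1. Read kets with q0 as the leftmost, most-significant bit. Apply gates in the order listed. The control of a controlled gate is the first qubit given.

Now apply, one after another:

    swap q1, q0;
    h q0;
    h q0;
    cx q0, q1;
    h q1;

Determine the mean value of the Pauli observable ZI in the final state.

In the final state, ZI has expectation 1. Key observation: steps 2-3 multiply out to the identity, so the circuit reduces to the remaining gates.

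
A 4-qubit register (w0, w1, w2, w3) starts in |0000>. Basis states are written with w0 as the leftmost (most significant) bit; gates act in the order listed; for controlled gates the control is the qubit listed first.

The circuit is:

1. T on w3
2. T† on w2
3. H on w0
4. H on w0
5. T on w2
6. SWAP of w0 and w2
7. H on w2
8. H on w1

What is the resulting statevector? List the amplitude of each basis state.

The resulting statevector has amplitude 1/2 on |0000>, 1/2 on |0010>, 1/2 on |0100>, 1/2 on |0110>, and 0 on every other basis state. Key observation: the block from step 2 through step 5 cancels to the identity and can be dropped.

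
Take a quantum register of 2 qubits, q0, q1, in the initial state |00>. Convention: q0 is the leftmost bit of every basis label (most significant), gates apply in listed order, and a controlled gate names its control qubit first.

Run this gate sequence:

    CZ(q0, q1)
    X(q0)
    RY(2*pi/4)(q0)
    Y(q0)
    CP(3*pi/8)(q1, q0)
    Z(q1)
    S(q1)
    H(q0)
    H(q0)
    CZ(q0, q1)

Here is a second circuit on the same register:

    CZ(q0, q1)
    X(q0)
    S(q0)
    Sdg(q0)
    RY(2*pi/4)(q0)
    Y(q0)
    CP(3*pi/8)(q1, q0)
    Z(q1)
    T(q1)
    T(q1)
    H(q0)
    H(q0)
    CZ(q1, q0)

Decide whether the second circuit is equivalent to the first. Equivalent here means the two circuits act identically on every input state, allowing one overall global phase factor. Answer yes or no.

Yes, they are equivalent — the unitaries differ by at most a global phase.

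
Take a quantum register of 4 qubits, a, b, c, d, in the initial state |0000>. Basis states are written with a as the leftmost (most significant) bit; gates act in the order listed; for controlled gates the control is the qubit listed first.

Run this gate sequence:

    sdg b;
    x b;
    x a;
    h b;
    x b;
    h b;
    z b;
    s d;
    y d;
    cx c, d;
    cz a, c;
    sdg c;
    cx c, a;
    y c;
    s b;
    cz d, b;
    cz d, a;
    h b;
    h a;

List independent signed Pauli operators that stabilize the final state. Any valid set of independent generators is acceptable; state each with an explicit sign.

One valid set of independent stabilizer generators is -XIII, -IXII, -IIZI, -IIIZ (any independent generating set of the same group is equally correct). Key observation: gates 4-7 undo each other exactly, leaving only the rest of the circuit to track.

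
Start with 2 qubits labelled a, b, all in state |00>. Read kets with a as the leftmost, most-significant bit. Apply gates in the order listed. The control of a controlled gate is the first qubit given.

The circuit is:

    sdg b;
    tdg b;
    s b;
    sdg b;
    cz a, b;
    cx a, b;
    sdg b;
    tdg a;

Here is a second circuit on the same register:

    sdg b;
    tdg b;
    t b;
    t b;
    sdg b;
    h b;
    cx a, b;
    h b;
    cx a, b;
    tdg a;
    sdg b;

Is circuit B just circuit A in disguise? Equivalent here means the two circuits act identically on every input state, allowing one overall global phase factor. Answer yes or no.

Yes, they are equivalent — the unitaries differ by at most a global phase.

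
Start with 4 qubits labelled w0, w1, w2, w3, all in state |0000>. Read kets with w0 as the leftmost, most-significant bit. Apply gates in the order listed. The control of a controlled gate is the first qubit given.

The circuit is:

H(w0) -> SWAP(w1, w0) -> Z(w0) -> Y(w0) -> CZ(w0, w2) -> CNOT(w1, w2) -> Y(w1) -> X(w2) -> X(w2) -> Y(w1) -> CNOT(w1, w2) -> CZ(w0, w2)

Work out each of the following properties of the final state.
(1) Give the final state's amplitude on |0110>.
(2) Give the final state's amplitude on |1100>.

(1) The final state's coefficient on |0110> equals 0. Key observation: gates 5-12 undo each other exactly, leaving only the rest of the circuit to track.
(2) The final state's coefficient on |1100> equals sqrt(2)*I/2.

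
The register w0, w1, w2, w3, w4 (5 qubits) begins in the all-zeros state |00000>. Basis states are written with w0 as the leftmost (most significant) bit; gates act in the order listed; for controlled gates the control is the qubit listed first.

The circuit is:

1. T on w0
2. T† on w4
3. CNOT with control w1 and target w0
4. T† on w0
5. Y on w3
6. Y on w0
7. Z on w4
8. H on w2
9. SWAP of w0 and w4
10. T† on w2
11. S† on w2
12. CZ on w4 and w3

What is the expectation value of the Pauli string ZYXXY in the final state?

The observable ZYXXY averages to 0.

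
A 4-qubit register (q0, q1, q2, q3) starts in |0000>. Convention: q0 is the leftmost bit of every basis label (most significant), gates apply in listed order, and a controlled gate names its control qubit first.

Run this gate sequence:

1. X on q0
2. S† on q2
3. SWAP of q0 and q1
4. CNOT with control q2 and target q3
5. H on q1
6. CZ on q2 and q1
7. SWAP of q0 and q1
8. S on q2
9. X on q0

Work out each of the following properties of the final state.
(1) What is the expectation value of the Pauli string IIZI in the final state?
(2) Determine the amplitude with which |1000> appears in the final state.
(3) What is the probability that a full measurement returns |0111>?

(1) In the final state, IIZI has expectation 1.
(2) The amplitude on |1000> is sqrt(2)/2.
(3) Outcome |0111> occurs with probability 0.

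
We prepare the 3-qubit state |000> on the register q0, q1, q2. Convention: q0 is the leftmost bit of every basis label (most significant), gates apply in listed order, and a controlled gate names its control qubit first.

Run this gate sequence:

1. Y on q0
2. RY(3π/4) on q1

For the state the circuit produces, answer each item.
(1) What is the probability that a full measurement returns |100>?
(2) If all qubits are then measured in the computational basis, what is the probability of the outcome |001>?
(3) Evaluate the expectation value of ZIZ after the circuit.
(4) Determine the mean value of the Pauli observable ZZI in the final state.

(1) Outcome |100> occurs with probability 1/2 - sqrt(2)/4.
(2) The probability of measuring |001> is 0.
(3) In the final state, ZIZ has expectation -1.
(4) In the final state, ZZI has expectation sqrt(2)/2.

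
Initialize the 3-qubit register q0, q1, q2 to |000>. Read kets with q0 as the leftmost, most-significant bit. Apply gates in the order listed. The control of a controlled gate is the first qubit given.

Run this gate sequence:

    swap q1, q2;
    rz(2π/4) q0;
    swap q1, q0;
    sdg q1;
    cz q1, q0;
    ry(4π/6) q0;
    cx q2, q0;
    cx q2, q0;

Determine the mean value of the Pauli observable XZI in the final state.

In the final state, XZI has expectation sqrt(3)/2. Key observation: steps 7-8 multiply out to the identity, so the circuit reduces to the remaining gates.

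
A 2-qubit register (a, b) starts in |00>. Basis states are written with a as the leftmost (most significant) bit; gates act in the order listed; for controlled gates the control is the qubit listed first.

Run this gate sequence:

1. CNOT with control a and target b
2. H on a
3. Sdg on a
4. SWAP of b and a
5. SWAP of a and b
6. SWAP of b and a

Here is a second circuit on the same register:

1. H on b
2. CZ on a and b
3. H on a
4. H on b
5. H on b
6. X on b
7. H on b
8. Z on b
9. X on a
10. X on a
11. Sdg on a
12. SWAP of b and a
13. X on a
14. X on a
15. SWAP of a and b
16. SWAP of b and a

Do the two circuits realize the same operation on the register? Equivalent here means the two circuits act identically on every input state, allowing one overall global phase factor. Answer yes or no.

Yes, they are equivalent — the unitaries differ by at most a global phase.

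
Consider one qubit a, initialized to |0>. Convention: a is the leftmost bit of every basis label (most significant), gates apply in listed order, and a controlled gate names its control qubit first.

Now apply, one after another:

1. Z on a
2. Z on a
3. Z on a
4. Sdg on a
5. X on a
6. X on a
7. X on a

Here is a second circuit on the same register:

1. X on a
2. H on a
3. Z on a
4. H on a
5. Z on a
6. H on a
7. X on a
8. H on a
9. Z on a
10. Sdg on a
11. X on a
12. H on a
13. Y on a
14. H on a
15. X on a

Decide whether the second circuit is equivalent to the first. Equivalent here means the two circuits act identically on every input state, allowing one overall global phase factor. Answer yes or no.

No, they are not equivalent — no single phase factor reconciles the two unitaries.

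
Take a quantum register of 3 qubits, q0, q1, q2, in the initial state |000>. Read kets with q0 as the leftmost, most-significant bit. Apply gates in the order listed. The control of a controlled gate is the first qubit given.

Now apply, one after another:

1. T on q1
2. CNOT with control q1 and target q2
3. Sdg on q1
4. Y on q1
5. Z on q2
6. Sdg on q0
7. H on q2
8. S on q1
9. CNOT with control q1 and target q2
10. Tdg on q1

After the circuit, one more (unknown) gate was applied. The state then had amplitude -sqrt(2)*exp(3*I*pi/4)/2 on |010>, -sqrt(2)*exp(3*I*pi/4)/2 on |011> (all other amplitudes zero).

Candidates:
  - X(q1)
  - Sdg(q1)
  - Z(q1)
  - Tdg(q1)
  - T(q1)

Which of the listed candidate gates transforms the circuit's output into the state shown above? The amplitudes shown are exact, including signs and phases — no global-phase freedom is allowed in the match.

It was Z(q1) that produced the state shown.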